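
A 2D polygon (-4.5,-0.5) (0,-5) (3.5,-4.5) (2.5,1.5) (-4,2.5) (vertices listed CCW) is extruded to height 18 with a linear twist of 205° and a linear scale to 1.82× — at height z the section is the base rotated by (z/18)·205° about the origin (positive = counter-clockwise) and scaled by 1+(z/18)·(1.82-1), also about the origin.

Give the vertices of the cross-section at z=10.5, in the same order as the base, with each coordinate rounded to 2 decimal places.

t = z/height = 10.5/18 = 0.583333
s = 1 + (scale-1)·z/height = 1 + (1.82-1)·10.5/18 = 1.478333
θ = twist·z/height = 205°·10.5/18 = 119.5833° = 2.087123 rad
cos θ = -0.493689, sin θ = 0.869639 (intermediates below are computed at full precision and shown rounded to 5 d.p.)
v1: (-4.5,-0.5) → rotate → (2.65642,-3.66653) → ×s → (3.92707,-5.42035) → (3.93,-5.42)
v2: (0,-5) → rotate → (4.34819,2.46844) → ×s → (6.42808,3.64918) → (6.43,3.65)
v3: (3.5,-4.5) → rotate → (2.18546,5.26534) → ×s → (3.23084,7.78392) → (3.23,7.78)
v4: (2.5,1.5) → rotate → (-2.53868,1.43356) → ×s → (-3.75302,2.11928) → (-3.75,2.12)
v5: (-4,2.5) → rotate → (-0.19934,-4.71278) → ×s → (-0.29469,-6.96705) → (-0.29,-6.97)

Cross-section at z=10.5: (3.93,-5.42) (6.43,3.65) (3.23,7.78) (-3.75,2.12) (-0.29,-6.97)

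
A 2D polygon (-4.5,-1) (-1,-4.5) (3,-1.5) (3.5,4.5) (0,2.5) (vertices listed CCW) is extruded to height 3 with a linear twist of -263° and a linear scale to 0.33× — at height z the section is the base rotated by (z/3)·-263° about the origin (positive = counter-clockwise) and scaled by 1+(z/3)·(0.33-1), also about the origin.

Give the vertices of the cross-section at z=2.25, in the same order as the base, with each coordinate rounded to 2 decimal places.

Cross-section at z=2.25: (2.29,-0.19) (1.14,1.99) (-1.20,1.16) (-2.33,-1.62) (-0.37,-1.19)

t = z/height = 2.25/3 = 0.75
s = 1 + (scale-1)·z/height = 1 + (0.33-1)·2.25/3 = 0.497500
θ = twist·z/height = -263°·2.25/3 = -197.2500° = -3.442662 rad
cos θ = -0.955020, sin θ = 0.296542 (intermediates below are computed at full precision and shown rounded to 5 d.p.)
v1: (-4.5,-1) → rotate → (4.59413,-0.37942) → ×s → (2.28558,-0.18876) → (2.29,-0.19)
v2: (-1,-4.5) → rotate → (2.28946,4.00105) → ×s → (1.13900,1.99052) → (1.14,1.99)
v3: (3,-1.5) → rotate → (-2.42025,2.32215) → ×s → (-1.20407,1.15527) → (-1.20,1.16)
v4: (3.5,4.5) → rotate → (-4.67701,-3.25969) → ×s → (-2.32681,-1.62170) → (-2.33,-1.62)
v5: (0,2.5) → rotate → (-0.74135,-2.38755) → ×s → (-0.36882,-1.18781) → (-0.37,-1.19)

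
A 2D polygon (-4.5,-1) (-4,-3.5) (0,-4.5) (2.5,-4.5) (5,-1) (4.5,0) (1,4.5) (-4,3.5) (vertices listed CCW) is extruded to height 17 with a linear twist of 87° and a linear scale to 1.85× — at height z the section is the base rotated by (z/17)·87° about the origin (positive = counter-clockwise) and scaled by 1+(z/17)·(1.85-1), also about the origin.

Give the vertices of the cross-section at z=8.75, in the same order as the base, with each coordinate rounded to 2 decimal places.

Cross-section at z=8.75: (-3.58,-5.58) (-0.54,-7.62) (4.56,-4.59) (7.11,-2.06) (6.11,4.04) (4.59,4.56) (-3.54,5.60) (-7.63,-0.48)

t = z/height = 8.75/17 = 0.514706
s = 1 + (scale-1)·z/height = 1 + (1.85-1)·8.75/17 = 1.437500
θ = twist·z/height = 87°·8.75/17 = 44.7794° = 0.781548 rad
cos θ = 0.709824, sin θ = 0.704379 (intermediates below are computed at full precision and shown rounded to 5 d.p.)
v1: (-4.5,-1) → rotate → (-2.48983,-3.87953) → ×s → (-3.57913,-5.57682) → (-3.58,-5.58)
v2: (-4,-3.5) → rotate → (-0.37397,-5.30190) → ×s → (-0.53758,-7.62148) → (-0.54,-7.62)
v3: (0,-4.5) → rotate → (3.16971,-3.19421) → ×s → (4.55645,-4.59167) → (4.56,-4.59)
v4: (2.5,-4.5) → rotate → (4.94427,-1.43326) → ×s → (7.10738,-2.06031) → (7.11,-2.06)
v5: (5,-1) → rotate → (4.25350,2.81207) → ×s → (6.11440,4.04235) → (6.11,4.04)
v6: (4.5,0) → rotate → (3.19421,3.16971) → ×s → (4.59167,4.55645) → (4.59,4.56)
v7: (1,4.5) → rotate → (-2.45988,3.89859) → ×s → (-3.53608,5.60422) → (-3.54,5.60)
v8: (-4,3.5) → rotate → (-5.30462,-0.33313) → ×s → (-7.62540,-0.47888) → (-7.63,-0.48)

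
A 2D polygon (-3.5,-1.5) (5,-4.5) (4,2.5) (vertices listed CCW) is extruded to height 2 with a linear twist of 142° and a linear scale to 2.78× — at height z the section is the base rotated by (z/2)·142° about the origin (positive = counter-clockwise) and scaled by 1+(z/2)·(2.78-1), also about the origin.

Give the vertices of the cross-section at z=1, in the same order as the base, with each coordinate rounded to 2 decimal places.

t = z/height = 1/2 = 0.5
s = 1 + (scale-1)·z/height = 1 + (2.78-1)·1/2 = 1.890000
θ = twist·z/height = 142°·1/2 = 71.0000° = 1.239184 rad
cos θ = 0.325568, sin θ = 0.945519 (intermediates below are computed at full precision and shown rounded to 5 d.p.)
v1: (-3.5,-1.5) → rotate → (0.27879,-3.79767) → ×s → (0.52691,-7.17759) → (0.53,-7.18)
v2: (5,-4.5) → rotate → (5.88267,3.26254) → ×s → (11.11825,6.16619) → (11.12,6.17)
v3: (4,2.5) → rotate → (-1.06152,4.59599) → ×s → (-2.00628,8.68643) → (-2.01,8.69)

Cross-section at z=1: (0.53,-7.18) (11.12,6.17) (-2.01,8.69)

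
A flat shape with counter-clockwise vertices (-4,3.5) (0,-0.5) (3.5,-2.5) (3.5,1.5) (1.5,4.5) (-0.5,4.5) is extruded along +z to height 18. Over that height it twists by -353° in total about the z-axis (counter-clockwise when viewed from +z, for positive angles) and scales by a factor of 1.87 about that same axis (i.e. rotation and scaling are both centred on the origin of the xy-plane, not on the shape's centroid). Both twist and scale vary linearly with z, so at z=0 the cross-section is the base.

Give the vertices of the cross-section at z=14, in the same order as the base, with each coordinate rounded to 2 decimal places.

t = z/height = 14/18 = 0.777778
s = 1 + (scale-1)·z/height = 1 + (1.87-1)·14/18 = 1.676667
θ = twist·z/height = -353°·14/18 = -274.5556° = -4.791898 rad
cos θ = 0.079426, sin θ = 0.996841 (intermediates below are computed at full precision and shown rounded to 5 d.p.)
v1: (-4,3.5) → rotate → (-3.80665,-3.70937) → ×s → (-6.38248,-6.21938) → (-6.38,-6.22)
v2: (0,-0.5) → rotate → (0.49842,-0.03971) → ×s → (0.83568,-0.06659) → (0.84,-0.07)
v3: (3.5,-2.5) → rotate → (2.77009,3.29038) → ×s → (4.64452,5.51687) → (4.64,5.52)
v4: (3.5,1.5) → rotate → (-1.21727,3.60808) → ×s → (-2.04096,6.04955) → (-2.04,6.05)
v5: (1.5,4.5) → rotate → (-4.36665,1.85268) → ×s → (-7.32141,3.10632) → (-7.32,3.11)
v6: (-0.5,4.5) → rotate → (-4.52550,-0.14100) → ×s → (-7.58775,-0.23642) → (-7.59,-0.24)

Cross-section at z=14: (-6.38,-6.22) (0.84,-0.07) (4.64,5.52) (-2.04,6.05) (-7.32,3.11) (-7.59,-0.24)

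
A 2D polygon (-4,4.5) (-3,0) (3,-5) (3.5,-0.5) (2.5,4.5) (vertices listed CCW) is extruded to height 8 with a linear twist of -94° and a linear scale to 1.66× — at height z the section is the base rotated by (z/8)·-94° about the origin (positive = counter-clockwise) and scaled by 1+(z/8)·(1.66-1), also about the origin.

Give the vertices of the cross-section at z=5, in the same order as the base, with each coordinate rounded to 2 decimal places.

t = z/height = 5/8 = 0.625
s = 1 + (scale-1)·z/height = 1 + (1.66-1)·5/8 = 1.412500
θ = twist·z/height = -94°·5/8 = -58.7500° = -1.025381 rad
cos θ = 0.518773, sin θ = -0.854912 (intermediates below are computed at full precision and shown rounded to 5 d.p.)
v1: (-4,4.5) → rotate → (1.77201,5.75413) → ×s → (2.50296,8.12770) → (2.50,8.13)
v2: (-3,0) → rotate → (-1.55632,2.56474) → ×s → (-2.19830,3.62269) → (-2.20,3.62)
v3: (3,-5) → rotate → (-2.71824,-5.15860) → ×s → (-3.83951,-7.28653) → (-3.84,-7.29)
v4: (3.5,-0.5) → rotate → (1.38825,-3.25158) → ×s → (1.96090,-4.59285) → (1.96,-4.59)
v5: (2.5,4.5) → rotate → (5.14404,0.19720) → ×s → (7.26595,0.27854) → (7.27,0.28)

Cross-section at z=5: (2.50,8.13) (-2.20,3.62) (-3.84,-7.29) (1.96,-4.59) (7.27,0.28)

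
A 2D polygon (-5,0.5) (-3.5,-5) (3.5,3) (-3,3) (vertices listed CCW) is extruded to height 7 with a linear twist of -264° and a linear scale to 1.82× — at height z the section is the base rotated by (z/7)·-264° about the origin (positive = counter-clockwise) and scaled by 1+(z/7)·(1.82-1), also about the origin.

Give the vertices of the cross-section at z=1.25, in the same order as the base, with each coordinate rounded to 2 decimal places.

Cross-section at z=1.25: (-3.48,4.59) (-6.93,-0.96) (5.25,-0.60) (0.18,4.86)

t = z/height = 1.25/7 = 0.178571
s = 1 + (scale-1)·z/height = 1 + (1.82-1)·1.25/7 = 1.146429
θ = twist·z/height = -264°·1.25/7 = -47.1429° = -0.822798 rad
cos θ = 0.680173, sin θ = -0.733052 (intermediates below are computed at full precision and shown rounded to 5 d.p.)
v1: (-5,0.5) → rotate → (-3.03434,4.00535) → ×s → (-3.47865,4.59184) → (-3.48,4.59)
v2: (-3.5,-5) → rotate → (-6.04586,-0.83518) → ×s → (-6.93115,-0.95748) → (-6.93,-0.96)
v3: (3.5,3) → rotate → (4.57976,-0.52516) → ×s → (5.25037,-0.60206) → (5.25,-0.60)
v4: (-3,3) → rotate → (0.15864,4.23967) → ×s → (0.18187,4.86048) → (0.18,4.86)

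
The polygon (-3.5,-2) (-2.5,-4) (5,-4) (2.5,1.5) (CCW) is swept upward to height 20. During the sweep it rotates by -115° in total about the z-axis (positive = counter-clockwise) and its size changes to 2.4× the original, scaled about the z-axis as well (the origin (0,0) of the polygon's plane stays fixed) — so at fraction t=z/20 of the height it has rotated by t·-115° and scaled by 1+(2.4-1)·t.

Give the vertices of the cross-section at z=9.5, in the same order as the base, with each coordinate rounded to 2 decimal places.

t = z/height = 9.5/20 = 0.475
s = 1 + (scale-1)·z/height = 1 + (2.4-1)·9.5/20 = 1.665000
θ = twist·z/height = -115°·9.5/20 = -54.6250° = -0.953386 rad
cos θ = 0.578925, sin θ = -0.815380 (intermediates below are computed at full precision and shown rounded to 5 d.p.)
v1: (-3.5,-2) → rotate → (-3.65700,1.69598) → ×s → (-6.08891,2.82381) → (-6.09,2.82)
v2: (-2.5,-4) → rotate → (-4.70884,-0.27725) → ×s → (-7.84021,-0.46162) → (-7.84,-0.46)
v3: (5,-4) → rotate → (-0.36689,-6.39260) → ×s → (-0.61088,-10.64369) → (-0.61,-10.64)
v4: (2.5,1.5) → rotate → (2.67038,-1.17006) → ×s → (4.44619,-1.94815) → (4.45,-1.95)

Cross-section at z=9.5: (-6.09,2.82) (-7.84,-0.46) (-0.61,-10.64) (4.45,-1.95)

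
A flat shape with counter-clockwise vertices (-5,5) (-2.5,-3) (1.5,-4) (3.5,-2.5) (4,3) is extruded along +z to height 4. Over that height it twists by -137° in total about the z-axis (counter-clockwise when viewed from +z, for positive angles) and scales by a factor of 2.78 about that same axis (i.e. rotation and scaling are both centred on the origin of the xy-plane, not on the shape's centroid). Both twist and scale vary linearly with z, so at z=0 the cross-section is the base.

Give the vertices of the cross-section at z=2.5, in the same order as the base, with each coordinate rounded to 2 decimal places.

t = z/height = 2.5/4 = 0.625
s = 1 + (scale-1)·z/height = 1 + (2.78-1)·2.5/4 = 2.112500
θ = twist·z/height = -137°·2.5/4 = -85.6250° = -1.494438 rad
cos θ = 0.076284, sin θ = -0.997086 (intermediates below are computed at full precision and shown rounded to 5 d.p.)
v1: (-5,5) → rotate → (4.60401,5.36685) → ×s → (9.72597,11.33747) → (9.73,11.34)
v2: (-2.5,-3) → rotate → (-3.18197,2.26386) → ×s → (-6.72191,4.78241) → (-6.72,4.78)
v3: (1.5,-4) → rotate → (-3.87392,-1.80077) → ×s → (-8.18365,-3.80412) → (-8.18,-3.80)
v4: (3.5,-2.5) → rotate → (-2.22572,-3.68051) → ×s → (-4.70184,-7.77508) → (-4.70,-7.78)
v5: (4,3) → rotate → (3.29639,-3.75949) → ×s → (6.96363,-7.94193) → (6.96,-7.94)

Cross-section at z=2.5: (9.73,11.34) (-6.72,4.78) (-8.18,-3.80) (-4.70,-7.78) (6.96,-7.94)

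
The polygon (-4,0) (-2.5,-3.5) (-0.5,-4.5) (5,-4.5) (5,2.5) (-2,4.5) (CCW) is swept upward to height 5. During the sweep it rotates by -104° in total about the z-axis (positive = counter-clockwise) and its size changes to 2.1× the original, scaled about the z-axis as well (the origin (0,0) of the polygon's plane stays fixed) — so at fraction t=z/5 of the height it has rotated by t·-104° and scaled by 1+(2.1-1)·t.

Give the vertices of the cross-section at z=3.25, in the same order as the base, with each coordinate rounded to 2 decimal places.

t = z/height = 3.25/5 = 0.65
s = 1 + (scale-1)·z/height = 1 + (2.1-1)·3.25/5 = 1.715000
θ = twist·z/height = -104°·3.25/5 = -67.6000° = -1.179843 rad
cos θ = 0.381070, sin θ = -0.924546 (intermediates below are computed at full precision and shown rounded to 5 d.p.)
v1: (-4,0) → rotate → (-1.52428,3.69818) → ×s → (-2.61414,6.34239) → (-2.61,6.34)
v2: (-2.5,-3.5) → rotate → (-4.18859,0.97762) → ×s → (-7.18343,1.67662) → (-7.18,1.68)
v3: (-0.5,-4.5) → rotate → (-4.35099,-1.25254) → ×s → (-7.46195,-2.14811) → (-7.46,-2.15)
v4: (5,-4.5) → rotate → (-2.25511,-6.33755) → ×s → (-3.86751,-10.86889) → (-3.87,-10.87)
v5: (5,2.5) → rotate → (4.21672,-3.67005) → ×s → (7.23167,-6.29414) → (7.23,-6.29)
v6: (-2,4.5) → rotate → (3.39832,3.56391) → ×s → (5.82811,6.11210) → (5.83,6.11)

Cross-section at z=3.25: (-2.61,6.34) (-7.18,1.68) (-7.46,-2.15) (-3.87,-10.87) (7.23,-6.29) (5.83,6.11)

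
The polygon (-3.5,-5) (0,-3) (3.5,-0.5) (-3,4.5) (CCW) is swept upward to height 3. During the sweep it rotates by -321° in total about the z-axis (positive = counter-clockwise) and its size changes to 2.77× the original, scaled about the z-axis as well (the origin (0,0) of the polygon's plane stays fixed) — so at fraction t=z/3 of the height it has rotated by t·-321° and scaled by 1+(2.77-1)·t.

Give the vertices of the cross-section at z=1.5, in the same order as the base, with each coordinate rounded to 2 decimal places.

Cross-section at z=1.5: (3.07,11.09) (-1.89,5.33) (-6.53,-1.31) (8.16,-6.11)

t = z/height = 1.5/3 = 0.5
s = 1 + (scale-1)·z/height = 1 + (2.77-1)·1.5/3 = 1.885000
θ = twist·z/height = -321°·1.5/3 = -160.5000° = -2.801253 rad
cos θ = -0.942641, sin θ = -0.333807 (intermediates below are computed at full precision and shown rounded to 5 d.p.)
v1: (-3.5,-5) → rotate → (1.63021,5.88153) → ×s → (3.07295,11.08669) → (3.07,11.09)
v2: (0,-3) → rotate → (-1.00142,2.82792) → ×s → (-1.88768,5.33064) → (-1.89,5.33)
v3: (3.5,-0.5) → rotate → (-3.46615,-0.69700) → ×s → (-6.53369,-1.31385) → (-6.53,-1.31)
v4: (-3,4.5) → rotate → (4.33006,-3.24047) → ×s → (8.16215,-6.10828) → (8.16,-6.11)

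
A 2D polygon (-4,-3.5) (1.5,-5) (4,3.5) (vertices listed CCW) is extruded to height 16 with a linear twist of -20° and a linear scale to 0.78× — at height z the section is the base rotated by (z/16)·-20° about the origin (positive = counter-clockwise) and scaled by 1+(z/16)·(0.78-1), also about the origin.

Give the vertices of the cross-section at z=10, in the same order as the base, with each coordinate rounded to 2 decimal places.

Cross-section at z=10: (-4.02,-2.20) (0.33,-4.49) (4.02,2.20)

t = z/height = 10/16 = 0.625
s = 1 + (scale-1)·z/height = 1 + (0.78-1)·10/16 = 0.862500
θ = twist·z/height = -20°·10/16 = -12.5000° = -0.218166 rad
cos θ = 0.976296, sin θ = -0.216440 (intermediates below are computed at full precision and shown rounded to 5 d.p.)
v1: (-4,-3.5) → rotate → (-4.66272,-2.55128) → ×s → (-4.02160,-2.20048) → (-4.02,-2.20)
v2: (1.5,-5) → rotate → (0.38225,-5.20614) → ×s → (0.32969,-4.49030) → (0.33,-4.49)
v3: (4,3.5) → rotate → (4.66272,2.55128) → ×s → (4.02160,2.20048) → (4.02,2.20)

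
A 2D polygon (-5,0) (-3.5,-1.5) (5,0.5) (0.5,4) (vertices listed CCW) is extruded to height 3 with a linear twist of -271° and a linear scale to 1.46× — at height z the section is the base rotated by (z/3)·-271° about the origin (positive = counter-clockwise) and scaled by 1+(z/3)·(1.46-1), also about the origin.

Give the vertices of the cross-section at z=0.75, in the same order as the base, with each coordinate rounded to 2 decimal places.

t = z/height = 0.75/3 = 0.25
s = 1 + (scale-1)·z/height = 1 + (1.46-1)·0.75/3 = 1.115000
θ = twist·z/height = -271°·0.75/3 = -67.7500° = -1.182461 rad
cos θ = 0.378649, sin θ = -0.925541 (intermediates below are computed at full precision and shown rounded to 5 d.p.)
v1: (-5,0) → rotate → (-1.89324,4.62770) → ×s → (-2.11097,5.15989) → (-2.11,5.16)
v2: (-3.5,-1.5) → rotate → (-2.71358,2.67142) → ×s → (-3.02564,2.97863) → (-3.03,2.98)
v3: (5,0.5) → rotate → (2.35601,-4.43838) → ×s → (2.62695,-4.94879) → (2.63,-4.95)
v4: (0.5,4) → rotate → (3.89149,1.05182) → ×s → (4.33901,1.17278) → (4.34,1.17)

Cross-section at z=0.75: (-2.11,5.16) (-3.03,2.98) (2.63,-4.95) (4.34,1.17)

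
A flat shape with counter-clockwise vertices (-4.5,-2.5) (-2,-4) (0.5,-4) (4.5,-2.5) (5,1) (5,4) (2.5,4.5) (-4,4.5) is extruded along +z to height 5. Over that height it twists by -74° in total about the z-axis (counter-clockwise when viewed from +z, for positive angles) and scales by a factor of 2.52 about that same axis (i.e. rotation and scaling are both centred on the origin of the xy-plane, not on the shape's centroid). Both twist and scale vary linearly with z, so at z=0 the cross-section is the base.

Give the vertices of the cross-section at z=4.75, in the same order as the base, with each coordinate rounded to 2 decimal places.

Cross-section at z=4.75: (-9.46,8.29) (-10.85,1.31) (-8.79,-4.45) (-2.05,-12.41) (6.42,-10.68) (13.32,-8.21) (12.41,-2.05) (7.06,12.91)

t = z/height = 4.75/5 = 0.95
s = 1 + (scale-1)·z/height = 1 + (2.52-1)·4.75/5 = 2.444000
θ = twist·z/height = -74°·4.75/5 = -70.3000° = -1.226966 rad
cos θ = 0.337095, sin θ = -0.941471 (intermediates below are computed at full precision and shown rounded to 5 d.p.)
v1: (-4.5,-2.5) → rotate → (-3.87061,3.39388) → ×s → (-9.45976,8.29464) → (-9.46,8.29)
v2: (-2,-4) → rotate → (-4.44007,0.53456) → ×s → (-10.85154,1.30646) → (-10.85,1.31)
v3: (0.5,-4) → rotate → (-3.59733,-1.81912) → ×s → (-8.79189,-4.44592) → (-8.79,-4.45)
v4: (4.5,-2.5) → rotate → (-0.83675,-5.07936) → ×s → (-2.04501,-12.41395) → (-2.05,-12.41)
v5: (5,1) → rotate → (2.62695,-4.37026) → ×s → (6.42026,-10.68091) → (6.42,-10.68)
v6: (5,4) → rotate → (5.45136,-3.35897) → ×s → (13.32312,-8.20933) → (13.32,-8.21)
v7: (2.5,4.5) → rotate → (5.07936,-0.83675) → ×s → (12.41395,-2.04501) → (12.41,-2.05)
v8: (-4,4.5) → rotate → (2.88824,5.28281) → ×s → (7.05885,12.91119) → (7.06,12.91)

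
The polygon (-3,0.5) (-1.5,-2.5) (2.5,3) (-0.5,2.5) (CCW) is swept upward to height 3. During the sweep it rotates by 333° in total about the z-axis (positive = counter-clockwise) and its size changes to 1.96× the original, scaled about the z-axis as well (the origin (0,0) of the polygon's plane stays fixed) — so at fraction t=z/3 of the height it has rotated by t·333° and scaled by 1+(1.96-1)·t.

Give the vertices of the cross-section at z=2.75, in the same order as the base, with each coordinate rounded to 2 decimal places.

t = z/height = 2.75/3 = 0.916667
s = 1 + (scale-1)·z/height = 1 + (1.96-1)·2.75/3 = 1.880000
θ = twist·z/height = 333°·2.75/3 = 305.2500° = 5.327618 rad
cos θ = 0.577145, sin θ = -0.816642 (intermediates below are computed at full precision and shown rounded to 5 d.p.)
v1: (-3,0.5) → rotate → (-1.32311,2.73850) → ×s → (-2.48746,5.14837) → (-2.49,5.15)
v2: (-1.5,-2.5) → rotate → (-2.90732,-0.21790) → ×s → (-5.46576,-0.40965) → (-5.47,-0.41)
v3: (2.5,3) → rotate → (3.89279,-0.31017) → ×s → (7.31844,-0.58312) → (7.32,-0.58)
v4: (-0.5,2.5) → rotate → (1.75303,1.85118) → ×s → (3.29570,3.48023) → (3.30,3.48)

Cross-section at z=2.75: (-2.49,5.15) (-5.47,-0.41) (7.32,-0.58) (3.30,3.48)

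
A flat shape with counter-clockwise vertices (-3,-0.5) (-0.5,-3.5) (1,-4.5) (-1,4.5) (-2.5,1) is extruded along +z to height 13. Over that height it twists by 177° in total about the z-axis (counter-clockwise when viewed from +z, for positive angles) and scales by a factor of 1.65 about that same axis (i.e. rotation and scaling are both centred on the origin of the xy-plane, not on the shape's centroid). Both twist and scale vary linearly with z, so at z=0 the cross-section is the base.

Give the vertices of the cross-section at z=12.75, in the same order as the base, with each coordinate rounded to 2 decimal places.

t = z/height = 12.75/13 = 0.980769
s = 1 + (scale-1)·z/height = 1 + (1.65-1)·12.75/13 = 1.637500
θ = twist·z/height = 177°·12.75/13 = 173.5962° = 3.029824 rad
cos θ = -0.993760, sin θ = 0.111536 (intermediates below are computed at full precision and shown rounded to 5 d.p.)
v1: (-3,-0.5) → rotate → (3.03705,0.16227) → ×s → (4.97317,0.26572) → (4.97,0.27)
v2: (-0.5,-3.5) → rotate → (0.88725,3.42239) → ×s → (1.45288,5.60417) → (1.45,5.60)
v3: (1,-4.5) → rotate → (-0.49185,4.58346) → ×s → (-0.80540,7.50541) → (-0.81,7.51)
v4: (-1,4.5) → rotate → (0.49185,-4.58346) → ×s → (0.80540,-7.50541) → (0.81,-7.51)
v5: (-2.5,1) → rotate → (2.37287,-1.27260) → ×s → (3.88557,-2.08388) → (3.89,-2.08)

Cross-section at z=12.75: (4.97,0.27) (1.45,5.60) (-0.81,7.51) (0.81,-7.51) (3.89,-2.08)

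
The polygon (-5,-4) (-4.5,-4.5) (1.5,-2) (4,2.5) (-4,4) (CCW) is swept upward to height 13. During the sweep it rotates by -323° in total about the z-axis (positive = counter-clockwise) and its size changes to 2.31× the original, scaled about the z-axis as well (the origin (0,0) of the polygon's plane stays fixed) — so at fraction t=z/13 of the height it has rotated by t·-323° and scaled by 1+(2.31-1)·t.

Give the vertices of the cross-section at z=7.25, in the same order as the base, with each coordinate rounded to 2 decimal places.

t = z/height = 7.25/13 = 0.557692
s = 1 + (scale-1)·z/height = 1 + (2.31-1)·7.25/13 = 1.730577
θ = twist·z/height = -323°·7.25/13 = -180.1346° = -3.143942 rad
cos θ = -0.999997, sin θ = 0.002349 (intermediates below are computed at full precision and shown rounded to 5 d.p.)
v1: (-5,-4) → rotate → (5.00938,3.98824) → ×s → (8.66912,6.90196) → (8.67,6.90)
v2: (-4.5,-4.5) → rotate → (4.51056,4.48941) → ×s → (7.80587,7.76928) → (7.81,7.77)
v3: (1.5,-2) → rotate → (-1.49530,2.00352) → ×s → (-2.58773,3.46724) → (-2.59,3.47)
v4: (4,2.5) → rotate → (-4.00586,-2.49060) → ×s → (-6.93245,-4.31017) → (-6.93,-4.31)
v5: (-4,4) → rotate → (3.99059,-4.00939) → ×s → (6.90602,-6.93855) → (6.91,-6.94)

Cross-section at z=7.25: (8.67,6.90) (7.81,7.77) (-2.59,3.47) (-6.93,-4.31) (6.91,-6.94)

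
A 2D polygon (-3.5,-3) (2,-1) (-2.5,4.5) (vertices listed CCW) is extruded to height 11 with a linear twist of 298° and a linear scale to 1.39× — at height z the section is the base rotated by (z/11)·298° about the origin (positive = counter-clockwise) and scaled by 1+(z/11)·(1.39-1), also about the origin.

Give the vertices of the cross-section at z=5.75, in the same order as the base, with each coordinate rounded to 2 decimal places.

t = z/height = 5.75/11 = 0.522727
s = 1 + (scale-1)·z/height = 1 + (1.39-1)·5.75/11 = 1.203864
θ = twist·z/height = 298°·5.75/11 = 155.7727° = 2.718747 rad
cos θ = -0.911925, sin θ = 0.410357 (intermediates below are computed at full precision and shown rounded to 5 d.p.)
v1: (-3.5,-3) → rotate → (4.42281,1.29952) → ×s → (5.32446,1.56445) → (5.32,1.56)
v2: (2,-1) → rotate → (-1.41349,1.73264) → ×s → (-1.70165,2.08586) → (-1.70,2.09)
v3: (-2.5,4.5) → rotate → (0.43321,-5.12955) → ×s → (0.52152,-6.17528) → (0.52,-6.18)

Cross-section at z=5.75: (5.32,1.56) (-1.70,2.09) (0.52,-6.18)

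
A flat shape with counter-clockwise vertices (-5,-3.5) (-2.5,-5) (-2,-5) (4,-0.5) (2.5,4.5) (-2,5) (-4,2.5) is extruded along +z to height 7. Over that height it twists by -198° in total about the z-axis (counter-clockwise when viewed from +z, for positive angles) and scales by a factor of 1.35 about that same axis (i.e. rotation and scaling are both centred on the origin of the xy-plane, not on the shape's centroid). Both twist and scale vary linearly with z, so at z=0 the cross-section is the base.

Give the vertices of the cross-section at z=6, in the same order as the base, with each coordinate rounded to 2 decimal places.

t = z/height = 6/7 = 0.857143
s = 1 + (scale-1)·z/height = 1 + (1.35-1)·6/7 = 1.300000
θ = twist·z/height = -198°·6/7 = -169.7143° = -2.962073 rad
cos θ = -0.983930, sin θ = -0.178557 (intermediates below are computed at full precision and shown rounded to 5 d.p.)
v1: (-5,-3.5) → rotate → (4.29470,4.33654) → ×s → (5.58311,5.63750) → (5.58,5.64)
v2: (-2.5,-5) → rotate → (1.56704,5.36604) → ×s → (2.03715,6.97585) → (2.04,6.98)
v3: (-2,-5) → rotate → (1.07507,5.27676) → ×s → (1.39760,6.85979) → (1.40,6.86)
v4: (4,-0.5) → rotate → (-4.02500,-0.22226) → ×s → (-5.23250,-0.28894) → (-5.23,-0.29)
v5: (2.5,4.5) → rotate → (-1.65632,-4.87408) → ×s → (-2.15321,-6.33630) → (-2.15,-6.34)
v6: (-2,5) → rotate → (2.86064,-4.56253) → ×s → (3.71884,-5.93129) → (3.72,-5.93)
v7: (-4,2.5) → rotate → (4.38211,-1.74560) → ×s → (5.69674,-2.26928) → (5.70,-2.27)

Cross-section at z=6: (5.58,5.64) (2.04,6.98) (1.40,6.86) (-5.23,-0.29) (-2.15,-6.34) (3.72,-5.93) (5.70,-2.27)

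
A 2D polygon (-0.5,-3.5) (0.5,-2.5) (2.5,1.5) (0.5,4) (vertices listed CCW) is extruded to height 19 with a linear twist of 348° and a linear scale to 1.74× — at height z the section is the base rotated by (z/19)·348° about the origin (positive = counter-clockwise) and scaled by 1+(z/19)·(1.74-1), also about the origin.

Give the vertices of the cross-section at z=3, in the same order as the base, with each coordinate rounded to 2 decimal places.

Cross-section at z=3: (2.88,-2.70) (2.61,-1.15) (0.23,3.25) (-3.34,3.02)

t = z/height = 3/19 = 0.157895
s = 1 + (scale-1)·z/height = 1 + (1.74-1)·3/19 = 1.116842
θ = twist·z/height = 348°·3/19 = 54.9474° = 0.959012 rad
cos θ = 0.574329, sin θ = 0.818625 (intermediates below are computed at full precision and shown rounded to 5 d.p.)
v1: (-0.5,-3.5) → rotate → (2.57802,-2.41946) → ×s → (2.87924,-2.70216) → (2.88,-2.70)
v2: (0.5,-2.5) → rotate → (2.33373,-1.02651) → ×s → (2.60640,-1.14645) → (2.61,-1.15)
v3: (2.5,1.5) → rotate → (0.20788,2.90806) → ×s → (0.23217,3.24784) → (0.23,3.25)
v4: (0.5,4) → rotate → (-2.98733,2.70663) → ×s → (-3.33638,3.02288) → (-3.34,3.02)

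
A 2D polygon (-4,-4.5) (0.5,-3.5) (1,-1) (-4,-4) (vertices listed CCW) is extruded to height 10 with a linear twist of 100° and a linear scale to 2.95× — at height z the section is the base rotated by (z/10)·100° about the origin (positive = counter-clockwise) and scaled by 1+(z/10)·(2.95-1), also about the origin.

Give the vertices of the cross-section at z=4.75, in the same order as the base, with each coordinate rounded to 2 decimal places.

Cross-section at z=4.75: (1.19,-11.54) (5.62,-3.84) (2.72,0.12) (0.48,-10.89)

t = z/height = 4.75/10 = 0.475
s = 1 + (scale-1)·z/height = 1 + (2.95-1)·4.75/10 = 1.926250
θ = twist·z/height = 100°·4.75/10 = 47.5000° = 0.829031 rad
cos θ = 0.675590, sin θ = 0.737277 (intermediates below are computed at full precision and shown rounded to 5 d.p.)
v1: (-4,-4.5) → rotate → (0.61539,-5.98927) → ×s → (1.18539,-11.53682) → (1.19,-11.54)
v2: (0.5,-3.5) → rotate → (2.91827,-1.99593) → ×s → (5.62131,-3.84465) → (5.62,-3.84)
v3: (1,-1) → rotate → (1.41287,0.06169) → ×s → (2.72154,0.11882) → (2.72,0.12)
v4: (-4,-4) → rotate → (0.24675,-5.65147) → ×s → (0.47530,-10.88614) → (0.48,-10.89)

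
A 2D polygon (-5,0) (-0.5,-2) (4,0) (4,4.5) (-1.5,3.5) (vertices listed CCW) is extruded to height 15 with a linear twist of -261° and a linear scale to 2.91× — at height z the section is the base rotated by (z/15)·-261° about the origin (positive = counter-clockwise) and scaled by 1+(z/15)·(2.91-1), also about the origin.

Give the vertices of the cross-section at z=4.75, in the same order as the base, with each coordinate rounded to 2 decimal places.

t = z/height = 4.75/15 = 0.316667
s = 1 + (scale-1)·z/height = 1 + (2.91-1)·4.75/15 = 1.604833
θ = twist·z/height = -261°·4.75/15 = -82.6500° = -1.442515 rad
cos θ = 0.127930, sin θ = -0.991783 (intermediates below are computed at full precision and shown rounded to 5 d.p.)
v1: (-5,0) → rotate → (-0.63965,4.95892) → ×s → (-1.02653,7.95823) → (-1.03,7.96)
v2: (-0.5,-2) → rotate → (-2.04753,0.24003) → ×s → (-3.28595,0.38521) → (-3.29,0.39)
v3: (4,0) → rotate → (0.51172,-3.96713) → ×s → (0.82123,-6.36659) → (0.82,-6.37)
v4: (4,4.5) → rotate → (4.97474,-3.39145) → ×s → (7.98364,-5.44271) → (7.98,-5.44)
v5: (-1.5,3.5) → rotate → (3.27935,1.93543) → ×s → (5.26280,3.10604) → (5.26,3.11)

Cross-section at z=4.75: (-1.03,7.96) (-3.29,0.39) (0.82,-6.37) (7.98,-5.44) (5.26,3.11)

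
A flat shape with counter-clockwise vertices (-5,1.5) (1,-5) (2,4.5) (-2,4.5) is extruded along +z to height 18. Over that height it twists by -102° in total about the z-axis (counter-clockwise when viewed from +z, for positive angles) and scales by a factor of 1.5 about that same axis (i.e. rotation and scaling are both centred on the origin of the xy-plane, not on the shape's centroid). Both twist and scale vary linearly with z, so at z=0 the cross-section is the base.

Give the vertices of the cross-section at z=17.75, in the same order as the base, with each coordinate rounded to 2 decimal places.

Cross-section at z=17.75: (3.57,6.93) (-7.61,-0.10) (6.06,-4.17) (7.15,1.70)

t = z/height = 17.75/18 = 0.986111
s = 1 + (scale-1)·z/height = 1 + (1.5-1)·17.75/18 = 1.493056
θ = twist·z/height = -102°·17.75/18 = -100.5833° = -1.755510 rad
cos θ = -0.183665, sin θ = -0.982989 (intermediates below are computed at full precision and shown rounded to 5 d.p.)
v1: (-5,1.5) → rotate → (2.39281,4.63945) → ×s → (3.57260,6.92695) → (3.57,6.93)
v2: (1,-5) → rotate → (-5.09861,-0.06466) → ×s → (-7.61251,-0.09654) → (-7.61,-0.10)
v3: (2,4.5) → rotate → (4.05612,-2.79247) → ×s → (6.05601,-4.16932) → (6.06,-4.17)
v4: (-2,4.5) → rotate → (4.79078,1.13948) → ×s → (7.15290,1.70131) → (7.15,1.70)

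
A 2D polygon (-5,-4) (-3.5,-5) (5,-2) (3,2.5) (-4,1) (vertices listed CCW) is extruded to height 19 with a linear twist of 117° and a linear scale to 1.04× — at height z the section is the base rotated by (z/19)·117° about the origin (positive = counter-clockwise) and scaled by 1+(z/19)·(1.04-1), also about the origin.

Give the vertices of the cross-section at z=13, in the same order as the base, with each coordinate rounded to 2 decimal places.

t = z/height = 13/19 = 0.684211
s = 1 + (scale-1)·z/height = 1 + (1.04-1)·13/19 = 1.027368
θ = twist·z/height = 117°·13/19 = 80.0526° = 1.397182 rad
cos θ = 0.172743, sin θ = 0.984967 (intermediates below are computed at full precision and shown rounded to 5 d.p.)
v1: (-5,-4) → rotate → (3.07615,-5.61581) → ×s → (3.16034,-5.76950) → (3.16,-5.77)
v2: (-3.5,-5) → rotate → (4.32023,-4.31110) → ×s → (4.43847,-4.42909) → (4.44,-4.43)
v3: (5,-2) → rotate → (2.83365,4.57935) → ×s → (2.91120,4.70468) → (2.91,4.70)
v4: (3,2.5) → rotate → (-1.94419,3.38676) → ×s → (-1.99740,3.47945) → (-2.00,3.48)
v5: (-4,1) → rotate → (-1.67594,-3.76712) → ×s → (-1.72181,-3.87022) → (-1.72,-3.87)

Cross-section at z=13: (3.16,-5.77) (4.44,-4.43) (2.91,4.70) (-2.00,3.48) (-1.72,-3.87)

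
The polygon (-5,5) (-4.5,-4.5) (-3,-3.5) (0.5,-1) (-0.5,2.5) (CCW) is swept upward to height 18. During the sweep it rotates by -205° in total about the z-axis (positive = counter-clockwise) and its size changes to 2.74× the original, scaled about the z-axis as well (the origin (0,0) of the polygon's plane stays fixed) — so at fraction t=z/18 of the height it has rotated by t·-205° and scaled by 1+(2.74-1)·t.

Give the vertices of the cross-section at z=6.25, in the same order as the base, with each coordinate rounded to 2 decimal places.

t = z/height = 6.25/18 = 0.347222
s = 1 + (scale-1)·z/height = 1 + (2.74-1)·6.25/18 = 1.604167
θ = twist·z/height = -205°·6.25/18 = -71.1806° = -1.242335 rad
cos θ = 0.322587, sin θ = -0.946540 (intermediates below are computed at full precision and shown rounded to 5 d.p.)
v1: (-5,5) → rotate → (3.11976,6.34563) → ×s → (5.00462,10.17945) → (5.00,10.18)
v2: (-4.5,-4.5) → rotate → (-5.71107,2.80779) → ×s → (-9.16151,4.50416) → (-9.16,4.50)
v3: (-3,-3.5) → rotate → (-4.28065,1.71057) → ×s → (-6.86688,2.74403) → (-6.87,2.74)
v4: (0.5,-1) → rotate → (-0.78525,-0.79586) → ×s → (-1.25967,-1.27669) → (-1.26,-1.28)
v5: (-0.5,2.5) → rotate → (2.20506,1.27974) → ×s → (3.53728,2.05291) → (3.54,2.05)

Cross-section at z=6.25: (5.00,10.18) (-9.16,4.50) (-6.87,2.74) (-1.26,-1.28) (3.54,2.05)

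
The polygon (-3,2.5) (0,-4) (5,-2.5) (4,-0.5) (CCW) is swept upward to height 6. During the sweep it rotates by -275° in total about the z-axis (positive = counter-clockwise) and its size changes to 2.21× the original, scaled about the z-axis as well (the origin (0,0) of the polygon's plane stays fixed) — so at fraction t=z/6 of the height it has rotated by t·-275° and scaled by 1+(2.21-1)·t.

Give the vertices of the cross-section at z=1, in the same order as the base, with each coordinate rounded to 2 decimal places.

Cross-section at z=1: (-0.36,4.68) (-3.45,-3.35) (2.03,-6.40) (2.92,-3.87)

t = z/height = 1/6 = 0.166667
s = 1 + (scale-1)·z/height = 1 + (2.21-1)·1/6 = 1.201667
θ = twist·z/height = -275°·1/6 = -45.8333° = -0.799943 rad
cos θ = 0.696748, sin θ = -0.717316 (intermediates below are computed at full precision and shown rounded to 5 d.p.)
v1: (-3,2.5) → rotate → (-0.29695,3.89382) → ×s → (-0.35684,4.67907) → (-0.36,4.68)
v2: (0,-4) → rotate → (-2.86926,-2.78699) → ×s → (-3.44790,-3.34903) → (-3.45,-3.35)
v3: (5,-2.5) → rotate → (1.69045,-5.32845) → ×s → (2.03136,-6.40302) → (2.03,-6.40)
v4: (4,-0.5) → rotate → (2.42833,-3.21764) → ×s → (2.91805,-3.86653) → (2.92,-3.87)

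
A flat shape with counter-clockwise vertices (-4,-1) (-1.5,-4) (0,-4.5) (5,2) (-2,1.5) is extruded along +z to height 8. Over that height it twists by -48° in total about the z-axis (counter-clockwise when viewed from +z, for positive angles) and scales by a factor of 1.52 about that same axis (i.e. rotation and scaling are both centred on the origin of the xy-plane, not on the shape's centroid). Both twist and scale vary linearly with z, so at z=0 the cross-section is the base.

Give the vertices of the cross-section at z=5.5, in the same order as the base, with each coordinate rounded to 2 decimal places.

Cross-section at z=5.5: (-5.29,1.82) (-4.67,-3.44) (-3.33,-5.12) (7.17,-1.42) (-1.17,3.19)

t = z/height = 5.5/8 = 0.6875
s = 1 + (scale-1)·z/height = 1 + (1.52-1)·5.5/8 = 1.357500
θ = twist·z/height = -48°·5.5/8 = -33.0000° = -0.575959 rad
cos θ = 0.838671, sin θ = -0.544639 (intermediates below are computed at full precision and shown rounded to 5 d.p.)
v1: (-4,-1) → rotate → (-3.89932,1.33989) → ×s → (-5.29333,1.81889) → (-5.29,1.82)
v2: (-1.5,-4) → rotate → (-3.43656,-2.53772) → ×s → (-4.66513,-3.44496) → (-4.67,-3.44)
v3: (0,-4.5) → rotate → (-2.45088,-3.77402) → ×s → (-3.32706,-5.12323) → (-3.33,-5.12)
v4: (5,2) → rotate → (5.28263,-1.04585) → ×s → (7.17117,-1.41975) → (7.17,-1.42)
v5: (-2,1.5) → rotate → (-0.86038,2.34728) → ×s → (-1.16797,3.18644) → (-1.17,3.19)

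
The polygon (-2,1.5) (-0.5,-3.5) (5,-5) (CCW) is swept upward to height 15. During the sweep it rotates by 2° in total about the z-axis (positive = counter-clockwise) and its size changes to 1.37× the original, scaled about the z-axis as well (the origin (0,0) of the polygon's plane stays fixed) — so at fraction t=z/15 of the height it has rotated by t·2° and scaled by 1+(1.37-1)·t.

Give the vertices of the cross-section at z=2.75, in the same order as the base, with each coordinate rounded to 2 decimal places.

Cross-section at z=2.75: (-2.15,1.59) (-0.51,-3.74) (5.37,-5.30)

t = z/height = 2.75/15 = 0.183333
s = 1 + (scale-1)·z/height = 1 + (1.37-1)·2.75/15 = 1.067833
θ = twist·z/height = 2°·2.75/15 = 0.3667° = 0.006400 rad
cos θ = 0.999980, sin θ = 0.006399 (intermediates below are computed at full precision and shown rounded to 5 d.p.)
v1: (-2,1.5) → rotate → (-2.00956,1.48717) → ×s → (-2.14587,1.58805) → (-2.15,1.59)
v2: (-0.5,-3.5) → rotate → (-0.47759,-3.50313) → ×s → (-0.50999,-3.74076) → (-0.51,-3.74)
v3: (5,-5) → rotate → (5.03190,-4.96790) → ×s → (5.37323,-5.30489) → (5.37,-5.30)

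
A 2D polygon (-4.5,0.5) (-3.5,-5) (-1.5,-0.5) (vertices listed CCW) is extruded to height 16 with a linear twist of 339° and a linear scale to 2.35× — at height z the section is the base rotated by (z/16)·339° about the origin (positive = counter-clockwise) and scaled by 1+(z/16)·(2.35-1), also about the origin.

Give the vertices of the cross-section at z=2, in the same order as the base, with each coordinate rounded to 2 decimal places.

t = z/height = 2/16 = 0.125
s = 1 + (scale-1)·z/height = 1 + (2.35-1)·2/16 = 1.168750
θ = twist·z/height = 339°·2/16 = 42.3750° = 0.739583 rad
cos θ = 0.738749, sin θ = 0.673980 (intermediates below are computed at full precision and shown rounded to 5 d.p.)
v1: (-4.5,0.5) → rotate → (-3.66136,-2.66354) → ×s → (-4.27922,-3.11301) → (-4.28,-3.11)
v2: (-3.5,-5) → rotate → (0.78428,-6.05268) → ×s → (0.91662,-7.07407) → (0.92,-7.07)
v3: (-1.5,-0.5) → rotate → (-0.77113,-1.38034) → ×s → (-0.90126,-1.61328) → (-0.90,-1.61)

Cross-section at z=2: (-4.28,-3.11) (0.92,-7.07) (-0.90,-1.61)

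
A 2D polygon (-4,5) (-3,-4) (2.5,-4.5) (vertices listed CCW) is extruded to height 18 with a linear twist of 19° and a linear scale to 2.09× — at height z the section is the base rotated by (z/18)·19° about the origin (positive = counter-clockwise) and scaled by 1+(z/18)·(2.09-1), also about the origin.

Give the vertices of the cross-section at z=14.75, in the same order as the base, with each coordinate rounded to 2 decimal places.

Cross-section at z=14.75: (-9.84,7.09) (-3.44,-8.82) (6.85,-6.94)

t = z/height = 14.75/18 = 0.819444
s = 1 + (scale-1)·z/height = 1 + (2.09-1)·14.75/18 = 1.893194
θ = twist·z/height = 19°·14.75/18 = 15.5694° = 0.271738 rad
cos θ = 0.963306, sin θ = 0.268406 (intermediates below are computed at full precision and shown rounded to 5 d.p.)
v1: (-4,5) → rotate → (-5.19525,3.74290) → ×s → (-9.83563,7.08605) → (-9.84,7.09)
v2: (-3,-4) → rotate → (-1.81629,-4.65844) → ×s → (-3.43860,-8.81934) → (-3.44,-8.82)
v3: (2.5,-4.5) → rotate → (3.61609,-3.66386) → ×s → (6.84597,-6.93640) → (6.85,-6.94)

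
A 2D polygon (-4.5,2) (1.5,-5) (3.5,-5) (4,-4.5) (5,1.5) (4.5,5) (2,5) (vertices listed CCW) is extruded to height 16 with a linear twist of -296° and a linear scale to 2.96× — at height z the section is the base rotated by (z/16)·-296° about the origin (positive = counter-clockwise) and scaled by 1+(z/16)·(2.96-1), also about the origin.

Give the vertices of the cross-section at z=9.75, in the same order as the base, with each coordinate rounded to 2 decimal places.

Cross-section at z=9.75: (9.85,-4.45) (-3.22,10.99) (-7.61,11.02) (-8.71,9.93) (-10.99,-3.22) (-9.95,-10.91) (-4.46,-10.94)

t = z/height = 9.75/16 = 0.609375
s = 1 + (scale-1)·z/height = 1 + (2.96-1)·9.75/16 = 2.194375
θ = twist·z/height = -296°·9.75/16 = -180.3750° = -3.148138 rad
cos θ = -0.999979, sin θ = 0.006545 (intermediates below are computed at full precision and shown rounded to 5 d.p.)
v1: (-4.5,2) → rotate → (4.48681,-2.02941) → ×s → (9.84575,-4.45329) → (9.85,-4.45)
v2: (1.5,-5) → rotate → (-1.46724,5.00971) → ×s → (-3.21968,10.99318) → (-3.22,10.99)
v3: (3.5,-5) → rotate → (-3.46720,5.02280) → ×s → (-7.60834,11.02191) → (-7.61,11.02)
v4: (4,-4.5) → rotate → (-3.97046,4.52608) → ×s → (-8.71268,9.93192) → (-8.71,9.93)
v5: (5,1.5) → rotate → (-5.00971,-1.46724) → ×s → (-10.99318,-3.21968) → (-10.99,-3.22)
v6: (4.5,5) → rotate → (-4.53263,-4.97044) → ×s → (-9.94629,-10.90701) → (-9.95,-10.91)
v7: (2,5) → rotate → (-2.03268,-4.98680) → ×s → (-4.46047,-10.94292) → (-4.46,-10.94)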